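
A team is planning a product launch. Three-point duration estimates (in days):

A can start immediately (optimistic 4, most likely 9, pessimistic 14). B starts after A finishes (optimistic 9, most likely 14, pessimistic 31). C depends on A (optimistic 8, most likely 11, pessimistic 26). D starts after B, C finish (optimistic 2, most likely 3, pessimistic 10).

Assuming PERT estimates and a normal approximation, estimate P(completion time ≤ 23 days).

0.079

te_A = (4 + 4·9 + 14)/6 = 54/6 = 9; σ²_A = ((14−4)/6)² = 2.778
te_B = (9 + 4·14 + 31)/6 = 96/6 = 16; σ²_B = ((31−9)/6)² = 13.444
te_C = (8 + 4·11 + 26)/6 = 78/6 = 13; σ²_C = ((26−8)/6)² = 9.000
te_D = (2 + 4·3 + 10)/6 = 24/6 = 4; σ²_D = ((10−2)/6)² = 1.778

Forward pass:
ES_A = 0; EF_A = 9
ES_B = 9; EF_B = 9+16 = 25
ES_C = 9; EF_C = 9+13 = 22
ES_D = max(EF_B=25, EF_C=22) = 25; EF_D = 25+4 = 29
Expected project duration μ = 29 days. Critical path: A → B → D.

Variance along critical path = 2.778 + 13.444 + 1.778 = 18.000; σ = √18.000 = 4.243 days.
Z = (23 − 29) / 4.243 = -1.414
P(T ≤ 23) = Φ(-1.414) ≈ 0.079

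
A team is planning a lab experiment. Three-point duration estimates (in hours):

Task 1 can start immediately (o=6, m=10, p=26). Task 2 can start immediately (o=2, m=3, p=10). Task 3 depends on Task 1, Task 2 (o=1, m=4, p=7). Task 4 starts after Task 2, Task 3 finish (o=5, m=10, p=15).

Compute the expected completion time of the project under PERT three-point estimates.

te_Task 1 = (6 + 4·10 + 26)/6 = 72/6 = 12
te_Task 2 = (2 + 4·3 + 10)/6 = 24/6 = 4
te_Task 3 = (1 + 4·4 + 7)/6 = 24/6 = 4
te_Task 4 = (5 + 4·10 + 15)/6 = 60/6 = 10

Forward pass:
ES_Task 1 = 0; EF_Task 1 = 12
ES_Task 2 = 0; EF_Task 2 = 4
ES_Task 3 = max(EF_Task 1=12, EF_Task 2=4) = 12; EF_Task 3 = 12+4 = 16
ES_Task 4 = max(EF_Task 2=4, EF_Task 3=16) = 16; EF_Task 4 = 16+10 = 26
Expected project duration μ = 26 hours. Critical path: Task 1 → Task 3 → Task 4.

26 hours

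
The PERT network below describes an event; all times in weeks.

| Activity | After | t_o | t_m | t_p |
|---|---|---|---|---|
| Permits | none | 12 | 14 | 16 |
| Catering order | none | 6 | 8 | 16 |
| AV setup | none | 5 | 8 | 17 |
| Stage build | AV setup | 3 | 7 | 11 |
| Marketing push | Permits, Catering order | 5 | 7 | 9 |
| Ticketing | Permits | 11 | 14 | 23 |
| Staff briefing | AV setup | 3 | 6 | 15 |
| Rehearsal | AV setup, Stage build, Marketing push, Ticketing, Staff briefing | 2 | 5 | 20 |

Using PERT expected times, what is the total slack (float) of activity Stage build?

13 weeks

te_Permits = (12 + 4·14 + 16)/6 = 84/6 = 14
te_Catering order = (6 + 4·8 + 16)/6 = 54/6 = 9
te_AV setup = (5 + 4·8 + 17)/6 = 54/6 = 9
te_Stage build = (3 + 4·7 + 11)/6 = 42/6 = 7
te_Marketing push = (5 + 4·7 + 9)/6 = 42/6 = 7
te_Ticketing = (11 + 4·14 + 23)/6 = 90/6 = 15
te_Staff briefing = (3 + 4·6 + 15)/6 = 42/6 = 7
te_Rehearsal = (2 + 4·5 + 20)/6 = 42/6 = 7

Forward pass:
ES_Permits = 0; EF_Permits = 14
ES_Catering order = 0; EF_Catering order = 9
ES_AV setup = 0; EF_AV setup = 9
ES_Stage build = 9; EF_Stage build = 9+7 = 16
ES_Marketing push = max(EF_Permits=14, EF_Catering order=9) = 14; EF_Marketing push = 14+7 = 21
ES_Ticketing = 14; EF_Ticketing = 14+15 = 29
ES_Staff briefing = 9; EF_Staff briefing = 9+7 = 16
ES_Rehearsal = max(EF_AV setup=9, EF_Stage build=16, EF_Marketing push=21, EF_Ticketing=29, EF_Staff briefing=16) = 29; EF_Rehearsal = 29+7 = 36
Expected project duration μ = 36 weeks. Critical path: Permits → Ticketing → Rehearsal.

Backward pass:
LF_Rehearsal = 36; LS_Rehearsal = 36−7 = 29
LF_Staff briefing = LS_Rehearsal = 29; LS_Staff briefing = 29−7 = 22
LF_Ticketing = LS_Rehearsal = 29; LS_Ticketing = 29−15 = 14
LF_Marketing push = LS_Rehearsal = 29; LS_Marketing push = 29−7 = 22
LF_Stage build = LS_Rehearsal = 29; LS_Stage build = 29−7 = 22
LF_AV setup = min(LS_Stage build=22, LS_Staff briefing=22, LS_Rehearsal=29) = 22; LS_AV setup = 22−9 = 13
LF_Catering order = LS_Marketing push = 22; LS_Catering order = 22−9 = 13
LF_Permits = min(LS_Marketing push=22, LS_Ticketing=14) = 14; LS_Permits = 14−14 = 0
Slack_Stage build = LS_Stage build − ES_Stage build = 22 − 9 = 13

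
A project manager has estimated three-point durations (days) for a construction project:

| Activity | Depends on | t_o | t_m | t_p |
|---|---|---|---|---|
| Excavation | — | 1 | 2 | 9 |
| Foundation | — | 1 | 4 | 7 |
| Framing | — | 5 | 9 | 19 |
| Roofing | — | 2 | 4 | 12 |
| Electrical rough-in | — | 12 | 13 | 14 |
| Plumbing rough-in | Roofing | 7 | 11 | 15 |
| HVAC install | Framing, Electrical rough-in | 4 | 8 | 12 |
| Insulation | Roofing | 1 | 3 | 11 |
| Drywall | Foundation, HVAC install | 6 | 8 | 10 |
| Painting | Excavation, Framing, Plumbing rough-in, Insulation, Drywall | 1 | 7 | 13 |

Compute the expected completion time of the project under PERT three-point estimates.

te_Excavation = (1 + 4·2 + 9)/6 = 18/6 = 3
te_Foundation = (1 + 4·4 + 7)/6 = 24/6 = 4
te_Framing = (5 + 4·9 + 19)/6 = 60/6 = 10
te_Roofing = (2 + 4·4 + 12)/6 = 30/6 = 5
te_Electrical rough-in = (12 + 4·13 + 14)/6 = 78/6 = 13
te_Plumbing rough-in = (7 + 4·11 + 15)/6 = 66/6 = 11
te_HVAC install = (4 + 4·8 + 12)/6 = 48/6 = 8
te_Insulation = (1 + 4·3 + 11)/6 = 24/6 = 4
te_Drywall = (6 + 4·8 + 10)/6 = 48/6 = 8
te_Painting = (1 + 4·7 + 13)/6 = 42/6 = 7

Forward pass:
ES_Excavation = 0; EF_Excavation = 3
ES_Foundation = 0; EF_Foundation = 4
ES_Framing = 0; EF_Framing = 10
ES_Roofing = 0; EF_Roofing = 5
ES_Electrical rough-in = 0; EF_Electrical rough-in = 13
ES_Plumbing rough-in = 5; EF_Plumbing rough-in = 5+11 = 16
ES_HVAC install = max(EF_Framing=10, EF_Electrical rough-in=13) = 13; EF_HVAC install = 13+8 = 21
ES_Insulation = 5; EF_Insulation = 5+4 = 9
ES_Drywall = max(EF_Foundation=4, EF_HVAC install=21) = 21; EF_Drywall = 21+8 = 29
ES_Painting = max(EF_Excavation=3, EF_Framing=10, EF_Plumbing rough-in=16, EF_Insulation=9, EF_Drywall=29) = 29; EF_Painting = 29+7 = 36
Expected project duration μ = 36 days. Critical path: Electrical rough-in → HVAC install → Drywall → Painting.

36 days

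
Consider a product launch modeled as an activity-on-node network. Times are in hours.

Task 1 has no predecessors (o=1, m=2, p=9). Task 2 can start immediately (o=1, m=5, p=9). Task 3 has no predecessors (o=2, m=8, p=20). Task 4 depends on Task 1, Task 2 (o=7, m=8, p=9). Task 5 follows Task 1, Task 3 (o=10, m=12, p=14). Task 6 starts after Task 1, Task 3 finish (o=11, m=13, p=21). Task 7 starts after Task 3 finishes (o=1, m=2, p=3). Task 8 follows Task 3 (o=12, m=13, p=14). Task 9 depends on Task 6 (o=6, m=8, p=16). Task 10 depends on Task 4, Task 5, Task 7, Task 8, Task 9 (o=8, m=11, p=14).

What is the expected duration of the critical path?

te_Task 1 = (1 + 4·2 + 9)/6 = 18/6 = 3
te_Task 2 = (1 + 4·5 + 9)/6 = 30/6 = 5
te_Task 3 = (2 + 4·8 + 20)/6 = 54/6 = 9
te_Task 4 = (7 + 4·8 + 9)/6 = 48/6 = 8
te_Task 5 = (10 + 4·12 + 14)/6 = 72/6 = 12
te_Task 6 = (11 + 4·13 + 21)/6 = 84/6 = 14
te_Task 7 = (1 + 4·2 + 3)/6 = 12/6 = 2
te_Task 8 = (12 + 4·13 + 14)/6 = 78/6 = 13
te_Task 9 = (6 + 4·8 + 16)/6 = 54/6 = 9
te_Task 10 = (8 + 4·11 + 14)/6 = 66/6 = 11

Forward pass:
ES_Task 1 = 0; EF_Task 1 = 3
ES_Task 2 = 0; EF_Task 2 = 5
ES_Task 3 = 0; EF_Task 3 = 9
ES_Task 4 = max(EF_Task 1=3, EF_Task 2=5) = 5; EF_Task 4 = 5+8 = 13
ES_Task 5 = max(EF_Task 1=3, EF_Task 3=9) = 9; EF_Task 5 = 9+12 = 21
ES_Task 6 = max(EF_Task 1=3, EF_Task 3=9) = 9; EF_Task 6 = 9+14 = 23
ES_Task 7 = 9; EF_Task 7 = 9+2 = 11
ES_Task 8 = 9; EF_Task 8 = 9+13 = 22
ES_Task 9 = 23; EF_Task 9 = 23+9 = 32
ES_Task 10 = max(EF_Task 4=13, EF_Task 5=21, EF_Task 7=11, EF_Task 8=22, EF_Task 9=32) = 32; EF_Task 10 = 32+11 = 43
Expected project duration μ = 43 hours. Critical path: Task 3 → Task 6 → Task 9 → Task 10.

43 hours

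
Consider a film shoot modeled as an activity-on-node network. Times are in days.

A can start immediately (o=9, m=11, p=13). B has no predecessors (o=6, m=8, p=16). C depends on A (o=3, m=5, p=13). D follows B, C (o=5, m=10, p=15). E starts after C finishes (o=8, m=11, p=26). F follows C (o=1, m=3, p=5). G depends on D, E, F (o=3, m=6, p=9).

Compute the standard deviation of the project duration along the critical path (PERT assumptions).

te_A = (9 + 4·11 + 13)/6 = 66/6 = 11; σ²_A = ((13−9)/6)² = 0.444
te_B = (6 + 4·8 + 16)/6 = 54/6 = 9; σ²_B = ((16−6)/6)² = 2.778
te_C = (3 + 4·5 + 13)/6 = 36/6 = 6; σ²_C = ((13−3)/6)² = 2.778
te_D = (5 + 4·10 + 15)/6 = 60/6 = 10; σ²_D = ((15−5)/6)² = 2.778
te_E = (8 + 4·11 + 26)/6 = 78/6 = 13; σ²_E = ((26−8)/6)² = 9.000
te_F = (1 + 4·3 + 5)/6 = 18/6 = 3; σ²_F = ((5−1)/6)² = 0.444
te_G = (3 + 4·6 + 9)/6 = 36/6 = 6; σ²_G = ((9−3)/6)² = 1.000

Forward pass:
ES_A = 0; EF_A = 11
ES_B = 0; EF_B = 9
ES_C = 11; EF_C = 11+6 = 17
ES_D = max(EF_B=9, EF_C=17) = 17; EF_D = 17+10 = 27
ES_E = 17; EF_E = 17+13 = 30
ES_F = 17; EF_F = 17+3 = 20
ES_G = max(EF_D=27, EF_E=30, EF_F=20) = 30; EF_G = 30+6 = 36
Expected project duration μ = 36 days. Critical path: A → C → E → G.

Variance along critical path = 0.444 + 2.778 + 9.000 + 1.000 = 13.222
σ = √13.222 = 3.636 days

3.64 days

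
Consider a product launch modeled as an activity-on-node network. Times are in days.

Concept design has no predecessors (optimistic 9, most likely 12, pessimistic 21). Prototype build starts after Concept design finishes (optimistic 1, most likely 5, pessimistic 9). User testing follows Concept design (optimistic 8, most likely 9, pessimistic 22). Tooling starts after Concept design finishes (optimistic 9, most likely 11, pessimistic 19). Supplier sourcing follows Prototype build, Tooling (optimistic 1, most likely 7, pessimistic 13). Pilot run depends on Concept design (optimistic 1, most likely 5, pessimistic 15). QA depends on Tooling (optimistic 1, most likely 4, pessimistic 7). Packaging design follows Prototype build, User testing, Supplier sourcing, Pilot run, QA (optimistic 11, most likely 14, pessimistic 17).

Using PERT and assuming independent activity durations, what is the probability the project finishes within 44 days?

0.280

te_Concept design = (9 + 4·12 + 21)/6 = 78/6 = 13; σ²_Concept design = ((21−9)/6)² = 4.000
te_Prototype build = (1 + 4·5 + 9)/6 = 30/6 = 5; σ²_Prototype build = ((9−1)/6)² = 1.778
te_User testing = (8 + 4·9 + 22)/6 = 66/6 = 11; σ²_User testing = ((22−8)/6)² = 5.444
te_Tooling = (9 + 4·11 + 19)/6 = 72/6 = 12; σ²_Tooling = ((19−9)/6)² = 2.778
te_Supplier sourcing = (1 + 4·7 + 13)/6 = 42/6 = 7; σ²_Supplier sourcing = ((13−1)/6)² = 4.000
te_Pilot run = (1 + 4·5 + 15)/6 = 36/6 = 6; σ²_Pilot run = ((15−1)/6)² = 5.444
te_QA = (1 + 4·4 + 7)/6 = 24/6 = 4; σ²_QA = ((7−1)/6)² = 1.000
te_Packaging design = (11 + 4·14 + 17)/6 = 84/6 = 14; σ²_Packaging design = ((17−11)/6)² = 1.000

Forward pass:
ES_Concept design = 0; EF_Concept design = 13
ES_Prototype build = 13; EF_Prototype build = 13+5 = 18
ES_User testing = 13; EF_User testing = 13+11 = 24
ES_Tooling = 13; EF_Tooling = 13+12 = 25
ES_Supplier sourcing = max(EF_Prototype build=18, EF_Tooling=25) = 25; EF_Supplier sourcing = 25+7 = 32
ES_Pilot run = 13; EF_Pilot run = 13+6 = 19
ES_QA = 25; EF_QA = 25+4 = 29
ES_Packaging design = max(EF_Prototype build=18, EF_User testing=24, EF_Supplier sourcing=32, EF_Pilot run=19, EF_QA=29) = 32; EF_Packaging design = 32+14 = 46
Expected project duration μ = 46 days. Critical path: Concept design → Tooling → Supplier sourcing → Packaging design.

Variance along critical path = 4.000 + 2.778 + 4.000 + 1.000 = 11.778; σ = √11.778 = 3.432 days.
Z = (44 − 46) / 3.432 = -0.583
P(T ≤ 44) = Φ(-0.583) ≈ 0.280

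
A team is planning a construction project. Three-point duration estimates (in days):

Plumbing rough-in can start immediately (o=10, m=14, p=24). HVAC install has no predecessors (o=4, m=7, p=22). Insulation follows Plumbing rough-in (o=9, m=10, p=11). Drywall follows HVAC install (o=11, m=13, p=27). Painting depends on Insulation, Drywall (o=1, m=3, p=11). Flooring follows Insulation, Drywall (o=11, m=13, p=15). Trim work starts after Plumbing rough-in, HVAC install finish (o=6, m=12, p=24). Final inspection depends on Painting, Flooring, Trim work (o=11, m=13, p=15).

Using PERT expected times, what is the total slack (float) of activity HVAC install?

te_Plumbing rough-in = (10 + 4·14 + 24)/6 = 90/6 = 15
te_HVAC install = (4 + 4·7 + 22)/6 = 54/6 = 9
te_Insulation = (9 + 4·10 + 11)/6 = 60/6 = 10
te_Drywall = (11 + 4·13 + 27)/6 = 90/6 = 15
te_Painting = (1 + 4·3 + 11)/6 = 24/6 = 4
te_Flooring = (11 + 4·13 + 15)/6 = 78/6 = 13
te_Trim work = (6 + 4·12 + 24)/6 = 78/6 = 13
te_Final inspection = (11 + 4·13 + 15)/6 = 78/6 = 13

Forward pass:
ES_Plumbing rough-in = 0; EF_Plumbing rough-in = 15
ES_HVAC install = 0; EF_HVAC install = 9
ES_Insulation = 15; EF_Insulation = 15+10 = 25
ES_Drywall = 9; EF_Drywall = 9+15 = 24
ES_Painting = max(EF_Insulation=25, EF_Drywall=24) = 25; EF_Painting = 25+4 = 29
ES_Flooring = max(EF_Insulation=25, EF_Drywall=24) = 25; EF_Flooring = 25+13 = 38
ES_Trim work = max(EF_Plumbing rough-in=15, EF_HVAC install=9) = 15; EF_Trim work = 15+13 = 28
ES_Final inspection = max(EF_Painting=29, EF_Flooring=38, EF_Trim work=28) = 38; EF_Final inspection = 38+13 = 51
Expected project duration μ = 51 days. Critical path: Plumbing rough-in → Insulation → Flooring → Final inspection.

Backward pass:
LF_Final inspection = 51; LS_Final inspection = 51−13 = 38
LF_Trim work = LS_Final inspection = 38; LS_Trim work = 38−13 = 25
LF_Flooring = LS_Final inspection = 38; LS_Flooring = 38−13 = 25
LF_Painting = LS_Final inspection = 38; LS_Painting = 38−4 = 34
LF_Drywall = min(LS_Painting=34, LS_Flooring=25) = 25; LS_Drywall = 25−15 = 10
LF_Insulation = min(LS_Painting=34, LS_Flooring=25) = 25; LS_Insulation = 25−10 = 15
LF_HVAC install = min(LS_Drywall=10, LS_Trim work=25) = 10; LS_HVAC install = 10−9 = 1
LF_Plumbing rough-in = min(LS_Insulation=15, LS_Trim work=25) = 15; LS_Plumbing rough-in = 15−15 = 0
Slack_HVAC install = LS_HVAC install − ES_HVAC install = 1 − 0 = 1

1 days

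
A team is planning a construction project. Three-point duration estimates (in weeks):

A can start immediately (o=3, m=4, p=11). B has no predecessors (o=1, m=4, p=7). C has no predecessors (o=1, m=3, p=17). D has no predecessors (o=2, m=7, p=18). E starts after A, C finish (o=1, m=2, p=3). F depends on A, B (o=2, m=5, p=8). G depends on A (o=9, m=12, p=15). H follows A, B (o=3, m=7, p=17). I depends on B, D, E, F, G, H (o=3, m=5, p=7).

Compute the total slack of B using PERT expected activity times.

5 weeks

te_A = (3 + 4·4 + 11)/6 = 30/6 = 5
te_B = (1 + 4·4 + 7)/6 = 24/6 = 4
te_C = (1 + 4·3 + 17)/6 = 30/6 = 5
te_D = (2 + 4·7 + 18)/6 = 48/6 = 8
te_E = (1 + 4·2 + 3)/6 = 12/6 = 2
te_F = (2 + 4·5 + 8)/6 = 30/6 = 5
te_G = (9 + 4·12 + 15)/6 = 72/6 = 12
te_H = (3 + 4·7 + 17)/6 = 48/6 = 8
te_I = (3 + 4·5 + 7)/6 = 30/6 = 5

Forward pass:
ES_A = 0; EF_A = 5
ES_B = 0; EF_B = 4
ES_C = 0; EF_C = 5
ES_D = 0; EF_D = 8
ES_E = max(EF_A=5, EF_C=5) = 5; EF_E = 5+2 = 7
ES_F = max(EF_A=5, EF_B=4) = 5; EF_F = 5+5 = 10
ES_G = 5; EF_G = 5+12 = 17
ES_H = max(EF_A=5, EF_B=4) = 5; EF_H = 5+8 = 13
ES_I = max(EF_B=4, EF_D=8, EF_E=7, EF_F=10, EF_G=17, EF_H=13) = 17; EF_I = 17+5 = 22
Expected project duration μ = 22 weeks. Critical path: A → G → I.

Backward pass:
LF_I = 22; LS_I = 22−5 = 17
LF_H = LS_I = 17; LS_H = 17−8 = 9
LF_G = LS_I = 17; LS_G = 17−12 = 5
LF_F = LS_I = 17; LS_F = 17−5 = 12
LF_E = LS_I = 17; LS_E = 17−2 = 15
LF_D = LS_I = 17; LS_D = 17−8 = 9
LF_C = LS_E = 15; LS_C = 15−5 = 10
LF_B = min(LS_F=12, LS_H=9, LS_I=17) = 9; LS_B = 9−4 = 5
LF_A = min(LS_E=15, LS_F=12, LS_G=5, LS_H=9) = 5; LS_A = 5−5 = 0
Slack_B = LS_B − ES_B = 5 − 0 = 5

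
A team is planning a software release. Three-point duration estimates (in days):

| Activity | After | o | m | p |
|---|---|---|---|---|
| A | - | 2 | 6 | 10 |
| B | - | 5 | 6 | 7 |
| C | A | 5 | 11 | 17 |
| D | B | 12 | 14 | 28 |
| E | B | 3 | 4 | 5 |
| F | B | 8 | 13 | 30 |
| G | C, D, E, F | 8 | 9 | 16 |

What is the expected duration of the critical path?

te_A = (2 + 4·6 + 10)/6 = 36/6 = 6
te_B = (5 + 4·6 + 7)/6 = 36/6 = 6
te_C = (5 + 4·11 + 17)/6 = 66/6 = 11
te_D = (12 + 4·14 + 28)/6 = 96/6 = 16
te_E = (3 + 4·4 + 5)/6 = 24/6 = 4
te_F = (8 + 4·13 + 30)/6 = 90/6 = 15
te_G = (8 + 4·9 + 16)/6 = 60/6 = 10

Forward pass:
ES_A = 0; EF_A = 6
ES_B = 0; EF_B = 6
ES_C = 6; EF_C = 6+11 = 17
ES_D = 6; EF_D = 6+16 = 22
ES_E = 6; EF_E = 6+4 = 10
ES_F = 6; EF_F = 6+15 = 21
ES_G = max(EF_C=17, EF_D=22, EF_E=10, EF_F=21) = 22; EF_G = 22+10 = 32
Expected project duration μ = 32 days. Critical path: B → D → G.

32 days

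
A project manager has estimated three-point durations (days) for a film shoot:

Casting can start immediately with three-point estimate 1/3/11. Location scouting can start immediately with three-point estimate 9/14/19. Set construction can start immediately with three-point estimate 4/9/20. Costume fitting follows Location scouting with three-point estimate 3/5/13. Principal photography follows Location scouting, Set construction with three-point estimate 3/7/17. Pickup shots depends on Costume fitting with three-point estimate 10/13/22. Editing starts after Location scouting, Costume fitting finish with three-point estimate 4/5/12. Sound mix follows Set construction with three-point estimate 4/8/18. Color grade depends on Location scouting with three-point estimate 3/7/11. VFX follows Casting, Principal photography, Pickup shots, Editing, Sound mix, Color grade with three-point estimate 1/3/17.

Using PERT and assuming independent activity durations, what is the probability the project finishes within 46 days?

0.957

te_Casting = (1 + 4·3 + 11)/6 = 24/6 = 4; σ²_Casting = ((11−1)/6)² = 2.778
te_Location scouting = (9 + 4·14 + 19)/6 = 84/6 = 14; σ²_Location scouting = ((19−9)/6)² = 2.778
te_Set construction = (4 + 4·9 + 20)/6 = 60/6 = 10; σ²_Set construction = ((20−4)/6)² = 7.111
te_Costume fitting = (3 + 4·5 + 13)/6 = 36/6 = 6; σ²_Costume fitting = ((13−3)/6)² = 2.778
te_Principal photography = (3 + 4·7 + 17)/6 = 48/6 = 8; σ²_Principal photography = ((17−3)/6)² = 5.444
te_Pickup shots = (10 + 4·13 + 22)/6 = 84/6 = 14; σ²_Pickup shots = ((22−10)/6)² = 4.000
te_Editing = (4 + 4·5 + 12)/6 = 36/6 = 6; σ²_Editing = ((12−4)/6)² = 1.778
te_Sound mix = (4 + 4·8 + 18)/6 = 54/6 = 9; σ²_Sound mix = ((18−4)/6)² = 5.444
te_Color grade = (3 + 4·7 + 11)/6 = 42/6 = 7; σ²_Color grade = ((11−3)/6)² = 1.778
te_VFX = (1 + 4·3 + 17)/6 = 30/6 = 5; σ²_VFX = ((17−1)/6)² = 7.111

Forward pass:
ES_Casting = 0; EF_Casting = 4
ES_Location scouting = 0; EF_Location scouting = 14
ES_Set construction = 0; EF_Set construction = 10
ES_Costume fitting = 14; EF_Costume fitting = 14+6 = 20
ES_Principal photography = max(EF_Location scouting=14, EF_Set construction=10) = 14; EF_Principal photography = 14+8 = 22
ES_Pickup shots = 20; EF_Pickup shots = 20+14 = 34
ES_Editing = max(EF_Location scouting=14, EF_Costume fitting=20) = 20; EF_Editing = 20+6 = 26
ES_Sound mix = 10; EF_Sound mix = 10+9 = 19
ES_Color grade = 14; EF_Color grade = 14+7 = 21
ES_VFX = max(EF_Casting=4, EF_Principal photography=22, EF_Pickup shots=34, EF_Editing=26, EF_Sound mix=19, EF_Color grade=21) = 34; EF_VFX = 34+5 = 39
Expected project duration μ = 39 days. Critical path: Location scouting → Costume fitting → Pickup shots → VFX.

Variance along critical path = 2.778 + 2.778 + 4.000 + 7.111 = 16.667; σ = √16.667 = 4.082 days.
Z = (46 − 39) / 4.082 = 1.715
P(T ≤ 46) = Φ(1.715) ≈ 0.957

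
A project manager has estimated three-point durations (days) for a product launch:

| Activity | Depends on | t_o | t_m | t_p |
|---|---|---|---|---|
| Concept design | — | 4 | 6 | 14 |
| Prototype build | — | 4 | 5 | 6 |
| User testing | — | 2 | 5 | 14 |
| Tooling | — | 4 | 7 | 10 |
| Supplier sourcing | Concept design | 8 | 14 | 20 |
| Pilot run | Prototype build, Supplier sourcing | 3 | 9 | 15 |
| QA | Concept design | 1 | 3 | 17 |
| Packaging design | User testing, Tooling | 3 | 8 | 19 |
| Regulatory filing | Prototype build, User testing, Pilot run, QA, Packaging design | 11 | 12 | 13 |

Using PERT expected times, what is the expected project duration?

te_Concept design = (4 + 4·6 + 14)/6 = 42/6 = 7
te_Prototype build = (4 + 4·5 + 6)/6 = 30/6 = 5
te_User testing = (2 + 4·5 + 14)/6 = 36/6 = 6
te_Tooling = (4 + 4·7 + 10)/6 = 42/6 = 7
te_Supplier sourcing = (8 + 4·14 + 20)/6 = 84/6 = 14
te_Pilot run = (3 + 4·9 + 15)/6 = 54/6 = 9
te_QA = (1 + 4·3 + 17)/6 = 30/6 = 5
te_Packaging design = (3 + 4·8 + 19)/6 = 54/6 = 9
te_Regulatory filing = (11 + 4·12 + 13)/6 = 72/6 = 12

Forward pass:
ES_Concept design = 0; EF_Concept design = 7
ES_Prototype build = 0; EF_Prototype build = 5
ES_User testing = 0; EF_User testing = 6
ES_Tooling = 0; EF_Tooling = 7
ES_Supplier sourcing = 7; EF_Supplier sourcing = 7+14 = 21
ES_Pilot run = max(EF_Prototype build=5, EF_Supplier sourcing=21) = 21; EF_Pilot run = 21+9 = 30
ES_QA = 7; EF_QA = 7+5 = 12
ES_Packaging design = max(EF_User testing=6, EF_Tooling=7) = 7; EF_Packaging design = 7+9 = 16
ES_Regulatory filing = max(EF_Prototype build=5, EF_User testing=6, EF_Pilot run=30, EF_QA=12, EF_Packaging design=16) = 30; EF_Regulatory filing = 30+12 = 42
Expected project duration μ = 42 days. Critical path: Concept design → Supplier sourcing → Pilot run → Regulatory filing.

42 days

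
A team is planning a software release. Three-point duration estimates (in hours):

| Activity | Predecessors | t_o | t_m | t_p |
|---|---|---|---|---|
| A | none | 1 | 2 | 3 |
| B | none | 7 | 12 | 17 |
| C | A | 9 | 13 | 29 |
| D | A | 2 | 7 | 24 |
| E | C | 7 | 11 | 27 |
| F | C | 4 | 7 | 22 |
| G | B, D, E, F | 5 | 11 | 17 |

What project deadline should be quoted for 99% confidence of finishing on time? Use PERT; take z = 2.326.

52.9 hours

te_A = (1 + 4·2 + 3)/6 = 12/6 = 2; σ²_A = ((3−1)/6)² = 0.111
te_B = (7 + 4·12 + 17)/6 = 72/6 = 12; σ²_B = ((17−7)/6)² = 2.778
te_C = (9 + 4·13 + 29)/6 = 90/6 = 15; σ²_C = ((29−9)/6)² = 11.111
te_D = (2 + 4·7 + 24)/6 = 54/6 = 9; σ²_D = ((24−2)/6)² = 13.444
te_E = (7 + 4·11 + 27)/6 = 78/6 = 13; σ²_E = ((27−7)/6)² = 11.111
te_F = (4 + 4·7 + 22)/6 = 54/6 = 9; σ²_F = ((22−4)/6)² = 9.000
te_G = (5 + 4·11 + 17)/6 = 66/6 = 11; σ²_G = ((17−5)/6)² = 4.000

Forward pass:
ES_A = 0; EF_A = 2
ES_B = 0; EF_B = 12
ES_C = 2; EF_C = 2+15 = 17
ES_D = 2; EF_D = 2+9 = 11
ES_E = 17; EF_E = 17+13 = 30
ES_F = 17; EF_F = 17+9 = 26
ES_G = max(EF_B=12, EF_D=11, EF_E=30, EF_F=26) = 30; EF_G = 30+11 = 41
Expected project duration μ = 41 hours. Critical path: A → C → E → G.

Variance along critical path = 0.111 + 11.111 + 11.111 + 4.000 = 26.333; σ = 5.132 hours.
D = μ + z·σ = 41 + 2.326·5.132 = 52.9 hours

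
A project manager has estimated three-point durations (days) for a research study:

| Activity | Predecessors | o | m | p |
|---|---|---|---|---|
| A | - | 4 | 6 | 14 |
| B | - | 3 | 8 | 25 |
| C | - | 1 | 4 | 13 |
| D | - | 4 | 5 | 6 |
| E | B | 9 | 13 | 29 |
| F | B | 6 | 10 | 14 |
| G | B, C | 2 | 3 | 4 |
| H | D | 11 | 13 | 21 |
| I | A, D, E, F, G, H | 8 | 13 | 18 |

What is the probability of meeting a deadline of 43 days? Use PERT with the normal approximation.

te_A = (4 + 4·6 + 14)/6 = 42/6 = 7; σ²_A = ((14−4)/6)² = 2.778
te_B = (3 + 4·8 + 25)/6 = 60/6 = 10; σ²_B = ((25−3)/6)² = 13.444
te_C = (1 + 4·4 + 13)/6 = 30/6 = 5; σ²_C = ((13−1)/6)² = 4.000
te_D = (4 + 4·5 + 6)/6 = 30/6 = 5; σ²_D = ((6−4)/6)² = 0.111
te_E = (9 + 4·13 + 29)/6 = 90/6 = 15; σ²_E = ((29−9)/6)² = 11.111
te_F = (6 + 4·10 + 14)/6 = 60/6 = 10; σ²_F = ((14−6)/6)² = 1.778
te_G = (2 + 4·3 + 4)/6 = 18/6 = 3; σ²_G = ((4−2)/6)² = 0.111
te_H = (11 + 4·13 + 21)/6 = 84/6 = 14; σ²_H = ((21−11)/6)² = 2.778
te_I = (8 + 4·13 + 18)/6 = 78/6 = 13; σ²_I = ((18−8)/6)² = 2.778

Forward pass:
ES_A = 0; EF_A = 7
ES_B = 0; EF_B = 10
ES_C = 0; EF_C = 5
ES_D = 0; EF_D = 5
ES_E = 10; EF_E = 10+15 = 25
ES_F = 10; EF_F = 10+10 = 20
ES_G = max(EF_B=10, EF_C=5) = 10; EF_G = 10+3 = 13
ES_H = 5; EF_H = 5+14 = 19
ES_I = max(EF_A=7, EF_D=5, EF_E=25, EF_F=20, EF_G=13, EF_H=19) = 25; EF_I = 25+13 = 38
Expected project duration μ = 38 days. Critical path: B → E → I.

Variance along critical path = 13.444 + 11.111 + 2.778 = 27.333; σ = √27.333 = 5.228 days.
Z = (43 − 38) / 5.228 = 0.956
P(T ≤ 43) = Φ(0.956) ≈ 0.831

0.831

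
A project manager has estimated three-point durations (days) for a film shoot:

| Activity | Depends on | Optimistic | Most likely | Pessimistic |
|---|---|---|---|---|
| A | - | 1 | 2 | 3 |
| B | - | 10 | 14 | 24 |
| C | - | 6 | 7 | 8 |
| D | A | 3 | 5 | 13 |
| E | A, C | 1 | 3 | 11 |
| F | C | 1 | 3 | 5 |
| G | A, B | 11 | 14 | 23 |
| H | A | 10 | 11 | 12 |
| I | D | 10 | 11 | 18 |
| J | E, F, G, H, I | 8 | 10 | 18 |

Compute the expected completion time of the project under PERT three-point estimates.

te_A = (1 + 4·2 + 3)/6 = 12/6 = 2
te_B = (10 + 4·14 + 24)/6 = 90/6 = 15
te_C = (6 + 4·7 + 8)/6 = 42/6 = 7
te_D = (3 + 4·5 + 13)/6 = 36/6 = 6
te_E = (1 + 4·3 + 11)/6 = 24/6 = 4
te_F = (1 + 4·3 + 5)/6 = 18/6 = 3
te_G = (11 + 4·14 + 23)/6 = 90/6 = 15
te_H = (10 + 4·11 + 12)/6 = 66/6 = 11
te_I = (10 + 4·11 + 18)/6 = 72/6 = 12
te_J = (8 + 4·10 + 18)/6 = 66/6 = 11

Forward pass:
ES_A = 0; EF_A = 2
ES_B = 0; EF_B = 15
ES_C = 0; EF_C = 7
ES_D = 2; EF_D = 2+6 = 8
ES_E = max(EF_A=2, EF_C=7) = 7; EF_E = 7+4 = 11
ES_F = 7; EF_F = 7+3 = 10
ES_G = max(EF_A=2, EF_B=15) = 15; EF_G = 15+15 = 30
ES_H = 2; EF_H = 2+11 = 13
ES_I = 8; EF_I = 8+12 = 20
ES_J = max(EF_E=11, EF_F=10, EF_G=30, EF_H=13, EF_I=20) = 30; EF_J = 30+11 = 41
Expected project duration μ = 41 days. Critical path: B → G → J.

41 days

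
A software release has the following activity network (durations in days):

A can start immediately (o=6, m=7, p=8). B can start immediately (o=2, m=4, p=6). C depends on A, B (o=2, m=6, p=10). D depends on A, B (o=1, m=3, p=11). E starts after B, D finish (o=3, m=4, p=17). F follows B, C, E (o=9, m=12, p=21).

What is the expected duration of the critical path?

30 days

te_A = (6 + 4·7 + 8)/6 = 42/6 = 7
te_B = (2 + 4·4 + 6)/6 = 24/6 = 4
te_C = (2 + 4·6 + 10)/6 = 36/6 = 6
te_D = (1 + 4·3 + 11)/6 = 24/6 = 4
te_E = (3 + 4·4 + 17)/6 = 36/6 = 6
te_F = (9 + 4·12 + 21)/6 = 78/6 = 13

Forward pass:
ES_A = 0; EF_A = 7
ES_B = 0; EF_B = 4
ES_C = max(EF_A=7, EF_B=4) = 7; EF_C = 7+6 = 13
ES_D = max(EF_A=7, EF_B=4) = 7; EF_D = 7+4 = 11
ES_E = max(EF_B=4, EF_D=11) = 11; EF_E = 11+6 = 17
ES_F = max(EF_B=4, EF_C=13, EF_E=17) = 17; EF_F = 17+13 = 30
Expected project duration μ = 30 days. Critical path: A → D → E → F.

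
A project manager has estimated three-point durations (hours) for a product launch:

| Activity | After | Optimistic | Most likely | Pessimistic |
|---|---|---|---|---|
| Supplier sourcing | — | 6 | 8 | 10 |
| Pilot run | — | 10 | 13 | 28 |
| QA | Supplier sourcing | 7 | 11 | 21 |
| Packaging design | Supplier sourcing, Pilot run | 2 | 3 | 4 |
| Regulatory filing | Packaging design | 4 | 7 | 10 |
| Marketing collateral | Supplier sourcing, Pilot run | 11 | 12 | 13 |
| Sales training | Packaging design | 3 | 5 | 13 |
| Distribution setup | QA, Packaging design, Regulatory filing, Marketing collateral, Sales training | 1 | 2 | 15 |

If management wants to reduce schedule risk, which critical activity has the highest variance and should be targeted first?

te_Supplier sourcing = (6 + 4·8 + 10)/6 = 48/6 = 8; σ²_Supplier sourcing = ((10−6)/6)² = 0.444
te_Pilot run = (10 + 4·13 + 28)/6 = 90/6 = 15; σ²_Pilot run = ((28−10)/6)² = 9.000
te_QA = (7 + 4·11 + 21)/6 = 72/6 = 12; σ²_QA = ((21−7)/6)² = 5.444
te_Packaging design = (2 + 4·3 + 4)/6 = 18/6 = 3; σ²_Packaging design = ((4−2)/6)² = 0.111
te_Regulatory filing = (4 + 4·7 + 10)/6 = 42/6 = 7; σ²_Regulatory filing = ((10−4)/6)² = 1.000
te_Marketing collateral = (11 + 4·12 + 13)/6 = 72/6 = 12; σ²_Marketing collateral = ((13−11)/6)² = 0.111
te_Sales training = (3 + 4·5 + 13)/6 = 36/6 = 6; σ²_Sales training = ((13−3)/6)² = 2.778
te_Distribution setup = (1 + 4·2 + 15)/6 = 24/6 = 4; σ²_Distribution setup = ((15−1)/6)² = 5.444

Forward pass:
ES_Supplier sourcing = 0; EF_Supplier sourcing = 8
ES_Pilot run = 0; EF_Pilot run = 15
ES_QA = 8; EF_QA = 8+12 = 20
ES_Packaging design = max(EF_Supplier sourcing=8, EF_Pilot run=15) = 15; EF_Packaging design = 15+3 = 18
ES_Regulatory filing = 18; EF_Regulatory filing = 18+7 = 25
ES_Marketing collateral = max(EF_Supplier sourcing=8, EF_Pilot run=15) = 15; EF_Marketing collateral = 15+12 = 27
ES_Sales training = 18; EF_Sales training = 18+6 = 24
ES_Distribution setup = max(EF_QA=20, EF_Packaging design=18, EF_Regulatory filing=25, EF_Marketing collateral=27, EF_Sales training=24) = 27; EF_Distribution setup = 27+4 = 31
Expected project duration μ = 31 hours. Critical path: Pilot run → Marketing collateral → Distribution setup.

Variances on critical path: σ²_Pilot run=9.000, σ²_Marketing collateral=0.111, σ²_Distribution setup=5.444.
Largest is σ²_Pilot run = 9.000.

Pilot run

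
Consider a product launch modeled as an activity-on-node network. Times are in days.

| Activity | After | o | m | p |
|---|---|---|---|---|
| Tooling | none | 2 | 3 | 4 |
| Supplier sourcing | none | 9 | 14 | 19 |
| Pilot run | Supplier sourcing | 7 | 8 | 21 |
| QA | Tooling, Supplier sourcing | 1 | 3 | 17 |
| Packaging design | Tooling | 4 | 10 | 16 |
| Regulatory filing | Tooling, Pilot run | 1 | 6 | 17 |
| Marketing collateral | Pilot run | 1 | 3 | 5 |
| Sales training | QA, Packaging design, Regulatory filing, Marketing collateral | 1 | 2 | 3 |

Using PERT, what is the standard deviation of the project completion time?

3.93 days

te_Tooling = (2 + 4·3 + 4)/6 = 18/6 = 3; σ²_Tooling = ((4−2)/6)² = 0.111
te_Supplier sourcing = (9 + 4·14 + 19)/6 = 84/6 = 14; σ²_Supplier sourcing = ((19−9)/6)² = 2.778
te_Pilot run = (7 + 4·8 + 21)/6 = 60/6 = 10; σ²_Pilot run = ((21−7)/6)² = 5.444
te_QA = (1 + 4·3 + 17)/6 = 30/6 = 5; σ²_QA = ((17−1)/6)² = 7.111
te_Packaging design = (4 + 4·10 + 16)/6 = 60/6 = 10; σ²_Packaging design = ((16−4)/6)² = 4.000
te_Regulatory filing = (1 + 4·6 + 17)/6 = 42/6 = 7; σ²_Regulatory filing = ((17−1)/6)² = 7.111
te_Marketing collateral = (1 + 4·3 + 5)/6 = 18/6 = 3; σ²_Marketing collateral = ((5−1)/6)² = 0.444
te_Sales training = (1 + 4·2 + 3)/6 = 12/6 = 2; σ²_Sales training = ((3−1)/6)² = 0.111

Forward pass:
ES_Tooling = 0; EF_Tooling = 3
ES_Supplier sourcing = 0; EF_Supplier sourcing = 14
ES_Pilot run = 14; EF_Pilot run = 14+10 = 24
ES_QA = max(EF_Tooling=3, EF_Supplier sourcing=14) = 14; EF_QA = 14+5 = 19
ES_Packaging design = 3; EF_Packaging design = 3+10 = 13
ES_Regulatory filing = max(EF_Tooling=3, EF_Pilot run=24) = 24; EF_Regulatory filing = 24+7 = 31
ES_Marketing collateral = 24; EF_Marketing collateral = 24+3 = 27
ES_Sales training = max(EF_QA=19, EF_Packaging design=13, EF_Regulatory filing=31, EF_Marketing collateral=27) = 31; EF_Sales training = 31+2 = 33
Expected project duration μ = 33 days. Critical path: Supplier sourcing → Pilot run → Regulatory filing → Sales training.

Variance along critical path = 2.778 + 5.444 + 7.111 + 0.111 = 15.444
σ = √15.444 = 3.930 days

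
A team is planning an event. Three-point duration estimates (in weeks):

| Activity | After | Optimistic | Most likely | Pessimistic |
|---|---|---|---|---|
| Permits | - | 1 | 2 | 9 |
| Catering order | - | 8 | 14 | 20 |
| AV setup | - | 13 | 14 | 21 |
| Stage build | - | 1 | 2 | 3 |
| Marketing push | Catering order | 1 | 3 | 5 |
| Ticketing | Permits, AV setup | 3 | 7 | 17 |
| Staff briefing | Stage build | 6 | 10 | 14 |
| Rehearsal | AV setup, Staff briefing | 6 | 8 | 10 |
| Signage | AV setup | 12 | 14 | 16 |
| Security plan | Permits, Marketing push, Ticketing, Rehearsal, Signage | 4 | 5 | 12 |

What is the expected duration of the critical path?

35 weeks

te_Permits = (1 + 4·2 + 9)/6 = 18/6 = 3
te_Catering order = (8 + 4·14 + 20)/6 = 84/6 = 14
te_AV setup = (13 + 4·14 + 21)/6 = 90/6 = 15
te_Stage build = (1 + 4·2 + 3)/6 = 12/6 = 2
te_Marketing push = (1 + 4·3 + 5)/6 = 18/6 = 3
te_Ticketing = (3 + 4·7 + 17)/6 = 48/6 = 8
te_Staff briefing = (6 + 4·10 + 14)/6 = 60/6 = 10
te_Rehearsal = (6 + 4·8 + 10)/6 = 48/6 = 8
te_Signage = (12 + 4·14 + 16)/6 = 84/6 = 14
te_Security plan = (4 + 4·5 + 12)/6 = 36/6 = 6

Forward pass:
ES_Permits = 0; EF_Permits = 3
ES_Catering order = 0; EF_Catering order = 14
ES_AV setup = 0; EF_AV setup = 15
ES_Stage build = 0; EF_Stage build = 2
ES_Marketing push = 14; EF_Marketing push = 14+3 = 17
ES_Ticketing = max(EF_Permits=3, EF_AV setup=15) = 15; EF_Ticketing = 15+8 = 23
ES_Staff briefing = 2; EF_Staff briefing = 2+10 = 12
ES_Rehearsal = max(EF_AV setup=15, EF_Staff briefing=12) = 15; EF_Rehearsal = 15+8 = 23
ES_Signage = 15; EF_Signage = 15+14 = 29
ES_Security plan = max(EF_Permits=3, EF_Marketing push=17, EF_Ticketing=23, EF_Rehearsal=23, EF_Signage=29) = 29; EF_Security plan = 29+6 = 35
Expected project duration μ = 35 weeks. Critical path: AV setup → Signage → Security plan.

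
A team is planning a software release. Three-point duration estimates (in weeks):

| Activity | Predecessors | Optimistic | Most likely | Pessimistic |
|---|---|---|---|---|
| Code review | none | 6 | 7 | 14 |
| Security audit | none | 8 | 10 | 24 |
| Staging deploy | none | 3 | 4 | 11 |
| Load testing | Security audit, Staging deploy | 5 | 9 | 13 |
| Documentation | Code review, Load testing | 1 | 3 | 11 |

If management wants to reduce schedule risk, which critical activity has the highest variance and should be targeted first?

Security audit

te_Code review = (6 + 4·7 + 14)/6 = 48/6 = 8; σ²_Code review = ((14−6)/6)² = 1.778
te_Security audit = (8 + 4·10 + 24)/6 = 72/6 = 12; σ²_Security audit = ((24−8)/6)² = 7.111
te_Staging deploy = (3 + 4·4 + 11)/6 = 30/6 = 5; σ²_Staging deploy = ((11−3)/6)² = 1.778
te_Load testing = (5 + 4·9 + 13)/6 = 54/6 = 9; σ²_Load testing = ((13−5)/6)² = 1.778
te_Documentation = (1 + 4·3 + 11)/6 = 24/6 = 4; σ²_Documentation = ((11−1)/6)² = 2.778

Forward pass:
ES_Code review = 0; EF_Code review = 8
ES_Security audit = 0; EF_Security audit = 12
ES_Staging deploy = 0; EF_Staging deploy = 5
ES_Load testing = max(EF_Security audit=12, EF_Staging deploy=5) = 12; EF_Load testing = 12+9 = 21
ES_Documentation = max(EF_Code review=8, EF_Load testing=21) = 21; EF_Documentation = 21+4 = 25
Expected project duration μ = 25 weeks. Critical path: Security audit → Load testing → Documentation.

Variances on critical path: σ²_Security audit=7.111, σ²_Load testing=1.778, σ²_Documentation=2.778.
Largest is σ²_Security audit = 7.111.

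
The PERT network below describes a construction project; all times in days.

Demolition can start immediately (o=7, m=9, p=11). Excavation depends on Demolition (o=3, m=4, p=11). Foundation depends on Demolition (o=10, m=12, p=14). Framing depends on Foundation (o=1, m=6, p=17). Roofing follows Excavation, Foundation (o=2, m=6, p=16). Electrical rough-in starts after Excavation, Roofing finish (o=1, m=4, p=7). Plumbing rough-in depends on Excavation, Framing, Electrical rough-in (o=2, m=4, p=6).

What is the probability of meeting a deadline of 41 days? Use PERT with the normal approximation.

te_Demolition = (7 + 4·9 + 11)/6 = 54/6 = 9; σ²_Demolition = ((11−7)/6)² = 0.444
te_Excavation = (3 + 4·4 + 11)/6 = 30/6 = 5; σ²_Excavation = ((11−3)/6)² = 1.778
te_Foundation = (10 + 4·12 + 14)/6 = 72/6 = 12; σ²_Foundation = ((14−10)/6)² = 0.444
te_Framing = (1 + 4·6 + 17)/6 = 42/6 = 7; σ²_Framing = ((17−1)/6)² = 7.111
te_Roofing = (2 + 4·6 + 16)/6 = 42/6 = 7; σ²_Roofing = ((16−2)/6)² = 5.444
te_Electrical rough-in = (1 + 4·4 + 7)/6 = 24/6 = 4; σ²_Electrical rough-in = ((7−1)/6)² = 1.000
te_Plumbing rough-in = (2 + 4·4 + 6)/6 = 24/6 = 4; σ²_Plumbing rough-in = ((6−2)/6)² = 0.444

Forward pass:
ES_Demolition = 0; EF_Demolition = 9
ES_Excavation = 9; EF_Excavation = 9+5 = 14
ES_Foundation = 9; EF_Foundation = 9+12 = 21
ES_Framing = 21; EF_Framing = 21+7 = 28
ES_Roofing = max(EF_Excavation=14, EF_Foundation=21) = 21; EF_Roofing = 21+7 = 28
ES_Electrical rough-in = max(EF_Excavation=14, EF_Roofing=28) = 28; EF_Electrical rough-in = 28+4 = 32
ES_Plumbing rough-in = max(EF_Excavation=14, EF_Framing=28, EF_Electrical rough-in=32) = 32; EF_Plumbing rough-in = 32+4 = 36
Expected project duration μ = 36 days. Critical path: Demolition → Foundation → Roofing → Electrical rough-in → Plumbing rough-in.

Variance along critical path = 0.444 + 0.444 + 5.444 + 1.000 + 0.444 = 7.778; σ = √7.778 = 2.789 days.
Z = (41 − 36) / 2.789 = 1.793
P(T ≤ 41) = Φ(1.793) ≈ 0.964

0.964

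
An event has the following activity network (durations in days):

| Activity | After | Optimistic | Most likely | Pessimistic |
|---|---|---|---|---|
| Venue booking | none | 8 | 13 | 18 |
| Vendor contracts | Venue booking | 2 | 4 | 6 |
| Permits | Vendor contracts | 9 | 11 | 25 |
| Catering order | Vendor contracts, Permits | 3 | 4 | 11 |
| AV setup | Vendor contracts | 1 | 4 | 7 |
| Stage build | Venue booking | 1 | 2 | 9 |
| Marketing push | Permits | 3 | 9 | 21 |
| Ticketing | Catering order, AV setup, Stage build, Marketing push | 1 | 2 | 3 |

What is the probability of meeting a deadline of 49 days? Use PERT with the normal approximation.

0.944

te_Venue booking = (8 + 4·13 + 18)/6 = 78/6 = 13; σ²_Venue booking = ((18−8)/6)² = 2.778
te_Vendor contracts = (2 + 4·4 + 6)/6 = 24/6 = 4; σ²_Vendor contracts = ((6−2)/6)² = 0.444
te_Permits = (9 + 4·11 + 25)/6 = 78/6 = 13; σ²_Permits = ((25−9)/6)² = 7.111
te_Catering order = (3 + 4·4 + 11)/6 = 30/6 = 5; σ²_Catering order = ((11−3)/6)² = 1.778
te_AV setup = (1 + 4·4 + 7)/6 = 24/6 = 4; σ²_AV setup = ((7−1)/6)² = 1.000
te_Stage build = (1 + 4·2 + 9)/6 = 18/6 = 3; σ²_Stage build = ((9−1)/6)² = 1.778
te_Marketing push = (3 + 4·9 + 21)/6 = 60/6 = 10; σ²_Marketing push = ((21−3)/6)² = 9.000
te_Ticketing = (1 + 4·2 + 3)/6 = 12/6 = 2; σ²_Ticketing = ((3−1)/6)² = 0.111

Forward pass:
ES_Venue booking = 0; EF_Venue booking = 13
ES_Vendor contracts = 13; EF_Vendor contracts = 13+4 = 17
ES_Permits = 17; EF_Permits = 17+13 = 30
ES_Catering order = max(EF_Vendor contracts=17, EF_Permits=30) = 30; EF_Catering order = 30+5 = 35
ES_AV setup = 17; EF_AV setup = 17+4 = 21
ES_Stage build = 13; EF_Stage build = 13+3 = 16
ES_Marketing push = 30; EF_Marketing push = 30+10 = 40
ES_Ticketing = max(EF_Catering order=35, EF_AV setup=21, EF_Stage build=16, EF_Marketing push=40) = 40; EF_Ticketing = 40+2 = 42
Expected project duration μ = 42 days. Critical path: Venue booking → Vendor contracts → Permits → Marketing push → Ticketing.

Variance along critical path = 2.778 + 0.444 + 7.111 + 9.000 + 0.111 = 19.444; σ = √19.444 = 4.410 days.
Z = (49 − 42) / 4.410 = 1.587
P(T ≤ 49) = Φ(1.587) ≈ 0.944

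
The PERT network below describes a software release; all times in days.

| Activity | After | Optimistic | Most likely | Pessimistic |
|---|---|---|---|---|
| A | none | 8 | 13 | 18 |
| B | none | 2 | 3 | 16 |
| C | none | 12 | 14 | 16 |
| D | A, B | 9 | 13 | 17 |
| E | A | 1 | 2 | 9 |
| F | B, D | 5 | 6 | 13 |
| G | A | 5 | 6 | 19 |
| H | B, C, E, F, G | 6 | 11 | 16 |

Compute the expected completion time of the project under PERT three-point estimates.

44 days

te_A = (8 + 4·13 + 18)/6 = 78/6 = 13
te_B = (2 + 4·3 + 16)/6 = 30/6 = 5
te_C = (12 + 4·14 + 16)/6 = 84/6 = 14
te_D = (9 + 4·13 + 17)/6 = 78/6 = 13
te_E = (1 + 4·2 + 9)/6 = 18/6 = 3
te_F = (5 + 4·6 + 13)/6 = 42/6 = 7
te_G = (5 + 4·6 + 19)/6 = 48/6 = 8
te_H = (6 + 4·11 + 16)/6 = 66/6 = 11

Forward pass:
ES_A = 0; EF_A = 13
ES_B = 0; EF_B = 5
ES_C = 0; EF_C = 14
ES_D = max(EF_A=13, EF_B=5) = 13; EF_D = 13+13 = 26
ES_E = 13; EF_E = 13+3 = 16
ES_F = max(EF_B=5, EF_D=26) = 26; EF_F = 26+7 = 33
ES_G = 13; EF_G = 13+8 = 21
ES_H = max(EF_B=5, EF_C=14, EF_E=16, EF_F=33, EF_G=21) = 33; EF_H = 33+11 = 44
Expected project duration μ = 44 days. Critical path: A → D → F → H.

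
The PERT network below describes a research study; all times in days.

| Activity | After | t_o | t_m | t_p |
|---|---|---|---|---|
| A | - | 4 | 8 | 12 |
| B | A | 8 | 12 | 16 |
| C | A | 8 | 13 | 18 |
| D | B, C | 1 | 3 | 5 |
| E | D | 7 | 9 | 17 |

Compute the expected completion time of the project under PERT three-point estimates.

te_A = (4 + 4·8 + 12)/6 = 48/6 = 8
te_B = (8 + 4·12 + 16)/6 = 72/6 = 12
te_C = (8 + 4·13 + 18)/6 = 78/6 = 13
te_D = (1 + 4·3 + 5)/6 = 18/6 = 3
te_E = (7 + 4·9 + 17)/6 = 60/6 = 10

Forward pass:
ES_A = 0; EF_A = 8
ES_B = 8; EF_B = 8+12 = 20
ES_C = 8; EF_C = 8+13 = 21
ES_D = max(EF_B=20, EF_C=21) = 21; EF_D = 21+3 = 24
ES_E = 24; EF_E = 24+10 = 34
Expected project duration μ = 34 days. Critical path: A → C → D → E.

34 days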